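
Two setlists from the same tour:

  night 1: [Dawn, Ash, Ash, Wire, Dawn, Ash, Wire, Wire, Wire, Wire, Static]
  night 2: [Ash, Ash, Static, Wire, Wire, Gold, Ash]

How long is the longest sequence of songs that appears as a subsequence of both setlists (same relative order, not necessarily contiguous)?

4

One common subsequence of length 4: Ash at night 1[2]=night 2[1], then Ash at night 1[3]=night 2[2], then Wire at night 1[4]=night 2[5], then Ash at night 1[6]=night 2[7]. Since dp[11][7] = 4, nothing longer is possible.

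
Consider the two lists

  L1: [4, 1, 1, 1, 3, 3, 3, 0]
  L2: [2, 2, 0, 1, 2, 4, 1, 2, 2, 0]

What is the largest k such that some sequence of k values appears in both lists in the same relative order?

Pick 4 at L1[1]=L2[6] → 1 at L1[2]=L2[7] → 0 at L1[8]=L2[10]; all 3 values appear in both, in order. Since dp[8][10] = 3, nothing longer is possible.

3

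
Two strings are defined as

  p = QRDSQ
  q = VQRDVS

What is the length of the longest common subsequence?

4

One common subsequence of length 4: Q (p #1, q #2); then R (p #2, q #3); then D (p #3, q #4); then S (p #4, q #6). Since dp[5][6] = 4, nothing longer is possible.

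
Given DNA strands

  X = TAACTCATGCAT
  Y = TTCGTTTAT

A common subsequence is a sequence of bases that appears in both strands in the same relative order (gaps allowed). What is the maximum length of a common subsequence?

Let dp[i][j] be the LCS length of the first i bases of X and the first j bases of Y. dp[i][j] = dp[i-1][j-1]+1 when the i-th and j-th bases match, else max(dp[i-1][j], dp[i][j-1]).
    ·  T  T  C  G  T  T  T  A  T
 ·  0  0  0  0  0  0  0  0  0  0
 T  0  1  1  1  1  1  1  1  1  1
 A  0  1  1  1  1  1  1  1  2  2
 A  0  1  1  1  1  1  1  1  2  2
 C  0  1  1  2  2  2  2  2  2  2
 T  0  1  2  2  2  3  3  3  3  3
 C  0  1  2  3  3  3  3  3  3  3
 A  0  1  2  3  3  3  3  3  4  4
 T  0  1  2  3  3  4  4  4  4  5
 G  0  1  2  3  4  4  4  4  4  5
 C  0  1  2  3  4  4  4  4  4  5
 A  0  1  2  3  4  4  4  4  5  5
 T  0  1  2  3  4  5  5  5  5  6
dp[12][9] = 6. One LCS (by backtracking along matches): TCTTAT.

6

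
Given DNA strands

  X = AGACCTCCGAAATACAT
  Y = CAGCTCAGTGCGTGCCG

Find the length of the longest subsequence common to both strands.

Pick A at X[1]=Y[2], then G at X[2]=Y[3], then C at X[4]=Y[4], then C at X[5]=Y[6], then T at X[6]=Y[9], then C at X[8]=Y[11], then G at X[9]=Y[12], then T at X[13]=Y[13], then C at X[15]=Y[16]; all 9 bases appear in both, in order. Since dp[17][17] = 9, nothing longer is possible.

9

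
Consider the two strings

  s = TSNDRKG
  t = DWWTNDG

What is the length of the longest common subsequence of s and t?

Pick T at s[1]=t[4], then N at s[3]=t[5], then D at s[4]=t[6], then G at s[7]=t[7]; all 4 characters appear in both, in order. The LCS DP gives dp[7][7] = 4, so this is optimal.

4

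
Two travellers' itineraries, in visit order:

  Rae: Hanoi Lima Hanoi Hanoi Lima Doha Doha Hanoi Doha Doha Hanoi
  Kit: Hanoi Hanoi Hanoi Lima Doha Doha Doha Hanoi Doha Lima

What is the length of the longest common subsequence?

8

Pick Hanoi [1,1] → Hanoi [3,2] → Hanoi [4,3] → Lima [5,4] → Doha [6,6] → Doha [7,7] → Hanoi [8,8] → Doha [9,9]; all 8 stops appear in both, in order. Since dp[11][10] = 8, nothing longer is possible.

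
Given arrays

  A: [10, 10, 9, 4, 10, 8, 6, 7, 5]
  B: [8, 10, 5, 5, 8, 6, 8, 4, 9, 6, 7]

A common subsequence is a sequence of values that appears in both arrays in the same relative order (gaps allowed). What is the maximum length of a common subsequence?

4

Let dp[i][j] be the LCS length of the first i values of A and the first j values of B. dp[i][j] = dp[i-1][j-1]+1 when the i-th and j-th values match, else max(dp[i-1][j], dp[i][j-1]).
    ·  8 10  5  5  8  6  8  4  9  6  7
 ·  0  0  0  0  0  0  0  0  0  0  0  0
10  0  0  1  1  1  1  1  1  1  1  1  1
10  0  0  1  1  1  1  1  1  1  1  1  1
 9  0  0  1  1  1  1  1  1  1  2  2  2
 4  0  0  1  1  1  1  1  1  2  2  2  2
10  0  0  1  1  1  1  1  1  2  2  2  2
 8  0  1  1  1  1  2  2  2  2  2  2  2
 6  0  1  1  1  1  2  3  3  3  3  3  3
 7  0  1  1  1  1  2  3  3  3  3  3  4
 5  0  1  1  2  2  2  3  3  3  3  3  4
dp[9][11] = 4. One LCS (by backtracking along matches): 10, 9, 6, 7.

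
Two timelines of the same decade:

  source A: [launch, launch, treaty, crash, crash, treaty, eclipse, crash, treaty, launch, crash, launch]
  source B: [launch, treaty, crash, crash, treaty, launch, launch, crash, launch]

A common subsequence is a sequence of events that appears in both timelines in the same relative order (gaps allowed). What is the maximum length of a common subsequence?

Match launch [2,1], treaty [3,2], crash [4,3], crash [5,4], treaty [6,5], launch [10,7], crash [11,8], launch [12,9] — 8 events in the same relative order in both. Since dp[12][9] = 8, nothing longer is possible.

8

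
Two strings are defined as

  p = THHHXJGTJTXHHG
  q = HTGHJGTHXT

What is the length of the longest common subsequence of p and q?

6

One common subsequence of length 6: T (p #1, q #2); then H (p #4, q #4); then J (p #6, q #5); then G (p #7, q #6); then T (p #8, q #7); then T (p #10, q #10). dp[14][10] = 6 confirms this is the maximum.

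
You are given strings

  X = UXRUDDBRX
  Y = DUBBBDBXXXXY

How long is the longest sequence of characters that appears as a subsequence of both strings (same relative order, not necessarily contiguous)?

Let dp[i][j] be the LCS length of the first i characters of X and the first j characters of Y. dp[i][j] = dp[i-1][j-1]+1 when the i-th and j-th characters match, else max(dp[i-1][j], dp[i][j-1]).
    ·  D  U  B  B  B  D  B  X  X  X  X  Y
 ·  0  0  0  0  0  0  0  0  0  0  0  0  0
 U  0  0  1  1  1  1  1  1  1  1  1  1  1
 X  0  0  1  1  1  1  1  1  2  2  2  2  2
 R  0  0  1  1  1  1  1  1  2  2  2  2  2
 U  0  0  1  1  1  1  1  1  2  2  2  2  2
 D  0  1  1  1  1  1  2  2  2  2  2  2  2
 D  0  1  1  1  1  1  2  2  2  2  2  2  2
 B  0  1  1  2  2  2  2  3  3  3  3  3  3
 R  0  1  1  2  2  2  2  3  3  3  3  3  3
 X  0  1  1  2  2  2  2  3  4  4  4  4  4
dp[9][12] = 4. One LCS (by backtracking along matches): UDBX.

4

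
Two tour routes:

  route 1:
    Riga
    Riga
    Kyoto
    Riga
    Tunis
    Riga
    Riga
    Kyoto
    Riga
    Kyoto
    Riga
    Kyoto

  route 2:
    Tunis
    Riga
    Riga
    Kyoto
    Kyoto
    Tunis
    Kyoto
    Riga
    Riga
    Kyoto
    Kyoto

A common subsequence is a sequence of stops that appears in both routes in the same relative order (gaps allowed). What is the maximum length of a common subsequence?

8

Pick Riga [1,2] → Riga [2,3] → Kyoto [3,5] → Tunis [5,6] → Riga [7,8] → Riga [9,9] → Kyoto [10,10] → Kyoto [12,11]; all 8 stops appear in both, in order, and the DP table's final entry dp[12][11] is also 8, so no common subsequence is longer.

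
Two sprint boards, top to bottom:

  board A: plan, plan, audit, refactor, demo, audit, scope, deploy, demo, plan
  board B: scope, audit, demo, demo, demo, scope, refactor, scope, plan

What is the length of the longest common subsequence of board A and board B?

Pick audit at board A[3]=board B[2]; then refactor at board A[4]=board B[7]; then scope at board A[7]=board B[8]; then plan at board A[10]=board B[9]; all 4 tasks appear in both, in order. dp[10][9] = 4 confirms this is the maximum.

4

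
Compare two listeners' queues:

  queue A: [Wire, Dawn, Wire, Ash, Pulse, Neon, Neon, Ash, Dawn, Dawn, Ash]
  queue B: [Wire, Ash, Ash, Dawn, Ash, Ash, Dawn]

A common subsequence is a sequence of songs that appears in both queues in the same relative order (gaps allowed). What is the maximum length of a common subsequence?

One common subsequence of length 5: Wire at queue A[1]=queue B[1] → Dawn at queue A[2]=queue B[4] → Ash at queue A[4]=queue B[5] → Ash at queue A[8]=queue B[6] → Dawn at queue A[10]=queue B[7]. dp[11][7] = 5 confirms this is the maximum.

5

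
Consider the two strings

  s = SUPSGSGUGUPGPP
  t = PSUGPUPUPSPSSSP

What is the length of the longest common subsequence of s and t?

One common subsequence of length 8: S (s #1, t #2); then U (s #2, t #3); then P (s #3, t #5); then U (s #8, t #6); then U (s #10, t #8); then P (s #11, t #9); then P (s #13, t #11); then P (s #14, t #15), and the DP table's final entry dp[14][15] is also 8, so no common subsequence is longer.

8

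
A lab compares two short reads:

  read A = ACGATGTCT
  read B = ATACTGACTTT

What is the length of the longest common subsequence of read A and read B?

Match A [1,3] → C [2,4] → G [3,6] → A [4,7] → T [5,9] → T [7,10] → T [9,11] — 7 bases in the same relative order in both. dp[9][11] = 7 confirms this is the maximum.

7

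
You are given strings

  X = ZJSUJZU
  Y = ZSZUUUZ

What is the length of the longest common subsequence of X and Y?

Let dp[i][j] be the LCS length of the first i characters of X and the first j characters of Y. dp[i][j] = dp[i-1][j-1]+1 when the i-th and j-th characters match, else max(dp[i-1][j], dp[i][j-1]).
    ·  Z  S  Z  U  U  U  Z
 ·  0  0  0  0  0  0  0  0
 Z  0  1  1  1  1  1  1  1
 J  0  1  1  1  1  1  1  1
 S  0  1  2  2  2  2  2  2
 U  0  1  2  2  3  3  3  3
 J  0  1  2  2  3  3  3  3
 Z  0  1  2  3  3  3  3  4
 U  0  1  2  3  4  4  4  4
dp[7][7] = 4. One LCS (by backtracking along matches): ZSUZ.

4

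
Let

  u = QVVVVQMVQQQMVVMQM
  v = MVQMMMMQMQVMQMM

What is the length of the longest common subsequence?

9

Pick V [5,2], then Q [6,3], then M [7,7], then Q [9,8], then Q [11,10], then V [14,11], then M [15,12], then Q [16,13], then M [17,15]; all 9 characters appear in both, in order. Since dp[17][15] = 9, nothing longer is possible.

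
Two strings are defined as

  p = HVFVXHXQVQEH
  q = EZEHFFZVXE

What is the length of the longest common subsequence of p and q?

Let dp[i][j] be the LCS length of the first i characters of p and the first j characters of q. dp[i][j] = dp[i-1][j-1]+1 when the i-th and j-th characters match, else max(dp[i-1][j], dp[i][j-1]).
    ·  E  Z  E  H  F  F  Z  V  X  E
 ·  0  0  0  0  0  0  0  0  0  0  0
 H  0  0  0  0  1  1  1  1  1  1  1
 V  0  0  0  0  1  1  1  1  2  2  2
 F  0  0  0  0  1  2  2  2  2  2  2
 V  0  0  0  0  1  2  2  2  3  3  3
 X  0  0  0  0  1  2  2  2  3  4  4
 H  0  0  0  0  1  2  2  2  3  4  4
 X  0  0  0  0  1  2  2  2  3  4  4
 Q  0  0  0  0  1  2  2  2  3  4  4
 V  0  0  0  0  1  2  2  2  3  4  4
 Q  0  0  0  0  1  2  2  2  3  4  4
 E  0  1  1  1  1  2  2  2  3  4  5
 H  0  1  1  1  2  2  2  2  3  4  5
dp[12][10] = 5. One LCS (by backtracking along matches): HFVXE.

5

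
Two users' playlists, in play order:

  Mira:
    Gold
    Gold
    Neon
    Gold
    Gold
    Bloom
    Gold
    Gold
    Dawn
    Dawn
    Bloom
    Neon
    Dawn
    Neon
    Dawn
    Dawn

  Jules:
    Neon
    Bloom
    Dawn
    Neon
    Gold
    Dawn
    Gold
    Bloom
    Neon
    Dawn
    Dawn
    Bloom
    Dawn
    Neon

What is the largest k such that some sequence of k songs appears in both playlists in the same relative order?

9

Taking Neon (Mira #3, Jules #4), Gold (Mira #4, Jules #5), Gold (Mira #5, Jules #7), Bloom (Mira #6, Jules #8), Dawn (Mira #9, Jules #10), Dawn (Mira #10, Jules #11), Bloom (Mira #11, Jules #12), Dawn (Mira #13, Jules #13), Neon (Mira #14, Jules #14) gives a common subsequence of length 9. dp[16][14] = 9 confirms this is the maximum.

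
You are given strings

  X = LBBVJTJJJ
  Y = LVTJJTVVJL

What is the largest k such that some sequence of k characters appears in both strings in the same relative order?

6

Pick L [1,1], then V [4,2], then T [6,3], then J [7,4], then J [8,5], then J [9,9]; all 6 characters appear in both, in order, and the DP table's final entry dp[9][10] is also 6, so no common subsequence is longer.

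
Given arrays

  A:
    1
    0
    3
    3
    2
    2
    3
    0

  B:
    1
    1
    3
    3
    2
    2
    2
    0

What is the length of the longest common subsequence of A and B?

Let dp[i][j] be the LCS length of the first i values of A and the first j values of B. dp[i][j] = dp[i-1][j-1]+1 when the i-th and j-th values match, else max(dp[i-1][j], dp[i][j-1]).
    ·  1  1  3  3  2  2  2  0
 ·  0  0  0  0  0  0  0  0  0
 1  0  1  1  1  1  1  1  1  1
 0  0  1  1  1  1  1  1  1  2
 3  0  1  1  2  2  2  2  2  2
 3  0  1  1  2  3  3  3  3  3
 2  0  1  1  2  3  4  4  4  4
 2  0  1  1  2  3  4  5  5  5
 3  0  1  1  2  3  4  5  5  5
 0  0  1  1  2  3  4  5  5  6
dp[8][8] = 6. One LCS (by backtracking along matches): 1, 3, 3, 2, 2, 0.

6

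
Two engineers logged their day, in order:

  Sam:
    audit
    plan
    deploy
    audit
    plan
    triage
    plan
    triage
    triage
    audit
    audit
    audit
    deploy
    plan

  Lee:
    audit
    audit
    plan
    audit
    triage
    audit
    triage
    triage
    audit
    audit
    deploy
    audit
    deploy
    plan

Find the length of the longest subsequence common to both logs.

11

Match audit (Sam #1, Lee #2), then plan (Sam #2, Lee #3), then audit (Sam #4, Lee #4), then triage (Sam #6, Lee #5), then triage (Sam #8, Lee #7), then triage (Sam #9, Lee #8), then audit (Sam #10, Lee #9), then audit (Sam #11, Lee #10), then audit (Sam #12, Lee #12), then deploy (Sam #13, Lee #13), then plan (Sam #14, Lee #14) — 11 tasks in the same relative order in both. Since dp[14][14] = 11, nothing longer is possible.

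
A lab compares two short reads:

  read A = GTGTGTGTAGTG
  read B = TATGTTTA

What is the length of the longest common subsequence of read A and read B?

6

Let dp[i][j] be the LCS length of the first i bases of read A and the first j bases of read B. dp[i][j] = dp[i-1][j-1]+1 when the i-th and j-th bases match, else max(dp[i-1][j], dp[i][j-1]).
    ·  T  A  T  G  T  T  T  A
 ·  0  0  0  0  0  0  0  0  0
 G  0  0  0  0  1  1  1  1  1
 T  0  1  1  1  1  2  2  2  2
 G  0  1  1  1  2  2  2  2  2
 T  0  1  1  2  2  3  3  3  3
 G  0  1  1  2  3  3  3  3  3
 T  0  1  1  2  3  4  4  4  4
 G  0  1  1  2  3  4  4  4  4
 T  0  1  1  2  3  4  5  5  5
 A  0  1  2  2  3  4  5  5  6
 G  0  1  2  2  3  4  5  5  6
 T  0  1  2  3  3  4  5  6  6
 G  0  1  2  3  4  4  5  6  6
dp[12][8] = 6. One LCS (by backtracking along matches): TGTTTA.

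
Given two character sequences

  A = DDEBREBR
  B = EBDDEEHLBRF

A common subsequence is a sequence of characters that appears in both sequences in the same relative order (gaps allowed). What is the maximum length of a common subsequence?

Let dp[i][j] be the LCS length of the first i characters of A and the first j characters of B. dp[i][j] = dp[i-1][j-1]+1 when the i-th and j-th characters match, else max(dp[i-1][j], dp[i][j-1]).
    ·  E  B  D  D  E  E  H  L  B  R  F
 ·  0  0  0  0  0  0  0  0  0  0  0  0
 D  0  0  0  1  1  1  1  1  1  1  1  1
 D  0  0  0  1  2  2  2  2  2  2  2  2
 E  0  1  1  1  2  3  3  3  3  3  3  3
 B  0  1  2  2  2  3  3  3  3  4  4  4
 R  0  1  2  2  2  3  3  3  3  4  5  5
 E  0  1  2  2  2  3  4  4  4  4  5  5
 B  0  1  2  2  2  3  4  4  4  5  5  5
 R  0  1  2  2  2  3  4  4  4  5  6  6
dp[8][11] = 6. One LCS (by backtracking along matches): DDEEBR.

6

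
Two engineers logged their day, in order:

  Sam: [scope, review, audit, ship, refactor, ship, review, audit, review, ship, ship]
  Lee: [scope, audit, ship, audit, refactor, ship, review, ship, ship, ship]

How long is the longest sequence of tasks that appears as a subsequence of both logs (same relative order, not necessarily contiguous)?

Taking scope [1,1]; then audit [3,2]; then ship [4,3]; then refactor [5,5]; then ship [6,6]; then review [7,7]; then ship [10,9]; then ship [11,10] gives a common subsequence of length 8. dp[11][10] = 8 confirms this is the maximum.

8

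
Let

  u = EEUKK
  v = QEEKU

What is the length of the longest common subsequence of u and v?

3

Pick E at u[1]=v[2], then E at u[2]=v[3], then U at u[3]=v[5]; all 3 characters appear in both, in order. The LCS DP gives dp[5][5] = 3, so this is optimal.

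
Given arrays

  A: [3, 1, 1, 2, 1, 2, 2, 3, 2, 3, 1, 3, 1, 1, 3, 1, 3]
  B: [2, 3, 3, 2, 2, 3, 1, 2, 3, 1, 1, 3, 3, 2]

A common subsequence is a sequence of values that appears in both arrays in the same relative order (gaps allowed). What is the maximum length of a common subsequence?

Match 3 at A[1]=B[3], then 2 at A[6]=B[4], then 2 at A[7]=B[5], then 3 at A[8]=B[6], then 2 at A[9]=B[8], then 3 at A[12]=B[9], then 1 at A[13]=B[10], then 1 at A[14]=B[11], then 3 at A[15]=B[12], then 3 at A[17]=B[13] — 10 values in the same relative order in both. dp[17][14] = 10 confirms this is the maximum.

10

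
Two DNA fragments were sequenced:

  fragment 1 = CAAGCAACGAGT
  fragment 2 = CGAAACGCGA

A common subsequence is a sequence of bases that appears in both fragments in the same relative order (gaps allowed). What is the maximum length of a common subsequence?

7

Let dp[i][j] be the LCS length of the first i bases of fragment 1 and the first j bases of fragment 2. dp[i][j] = dp[i-1][j-1]+1 when the i-th and j-th bases match, else max(dp[i-1][j], dp[i][j-1]).
    ·  C  G  A  A  A  C  G  C  G  A
 ·  0  0  0  0  0  0  0  0  0  0  0
 C  0  1  1  1  1  1  1  1  1  1  1
 A  0  1  1  2  2  2  2  2  2  2  2
 A  0  1  1  2  3  3  3  3  3  3  3
 G  0  1  2  2  3  3  3  4  4  4  4
 C  0  1  2  2  3  3  4  4  5  5  5
 A  0  1  2  3  3  4  4  4  5  5  6
 A  0  1  2  3  4  4  4  4  5  5  6
 C  0  1  2  3  4  4  5  5  5  5  6
 G  0  1  2  3  4  4  5  6  6  6  6
 A  0  1  2  3  4  5  5  6  6  6  7
 G  0  1  2  3  4  5  5  6  6  7  7
 T  0  1  2  3  4  5  5  6  6  7  7
dp[12][10] = 7. One LCS (by backtracking along matches): CAAGCGA.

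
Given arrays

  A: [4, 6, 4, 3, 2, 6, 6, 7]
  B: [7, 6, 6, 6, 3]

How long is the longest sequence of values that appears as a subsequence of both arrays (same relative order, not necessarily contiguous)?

3

Match 6 (A #2, B #2), 6 (A #6, B #3), 6 (A #7, B #4) — 3 values in the same relative order in both. Since dp[8][5] = 3, nothing longer is possible.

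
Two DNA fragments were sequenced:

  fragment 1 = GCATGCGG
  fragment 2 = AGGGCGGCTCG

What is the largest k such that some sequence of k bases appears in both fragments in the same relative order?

Let dp[i][j] be the LCS length of the first i bases of fragment 1 and the first j bases of fragment 2. dp[i][j] = dp[i-1][j-1]+1 when the i-th and j-th bases match, else max(dp[i-1][j], dp[i][j-1]).
    ·  A  G  G  G  C  G  G  C  T  C  G
 ·  0  0  0  0  0  0  0  0  0  0  0  0
 G  0  0  1  1  1  1  1  1  1  1  1  1
 C  0  0  1  1  1  2  2  2  2  2  2  2
 A  0  1  1  1  1  2  2  2  2  2  2  2
 T  0  1  1  1  1  2  2  2  2  3  3  3
 G  0  1  2  2  2  2  3  3  3  3  3  4
 C  0  1  2  2  2  3  3  3  4  4  4  4
 G  0  1  2  3  3  3  4  4  4  4  4  5
 G  0  1  2  3  4  4  4  5  5  5  5  5
dp[8][11] = 5. One LCS (by backtracking along matches): GCTCG.

5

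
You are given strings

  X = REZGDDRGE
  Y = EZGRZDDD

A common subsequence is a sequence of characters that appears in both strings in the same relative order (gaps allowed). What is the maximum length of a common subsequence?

Let dp[i][j] be the LCS length of the first i characters of X and the first j characters of Y. dp[i][j] = dp[i-1][j-1]+1 when the i-th and j-th characters match, else max(dp[i-1][j], dp[i][j-1]).
    ·  E  Z  G  R  Z  D  D  D
 ·  0  0  0  0  0  0  0  0  0
 R  0  0  0  0  1  1  1  1  1
 E  0  1  1  1  1  1  1  1  1
 Z  0  1  2  2  2  2  2  2  2
 G  0  1  2  3  3  3  3  3  3
 D  0  1  2  3  3  3  4  4  4
 D  0  1  2  3  3  3  4  5  5
 R  0  1  2  3  4  4  4  5  5
 G  0  1  2  3  4  4  4  5  5
 E  0  1  2  3  4  4  4  5  5
dp[9][8] = 5. One LCS (by backtracking along matches): EZGDD.

5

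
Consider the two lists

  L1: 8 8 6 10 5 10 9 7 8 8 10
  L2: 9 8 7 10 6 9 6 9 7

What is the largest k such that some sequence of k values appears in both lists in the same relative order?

One common subsequence of length 4: 8 at L1[1]=L2[2], 6 at L1[3]=L2[7], 9 at L1[7]=L2[8], 7 at L1[8]=L2[9]. dp[11][9] = 4 confirms this is the maximum.

4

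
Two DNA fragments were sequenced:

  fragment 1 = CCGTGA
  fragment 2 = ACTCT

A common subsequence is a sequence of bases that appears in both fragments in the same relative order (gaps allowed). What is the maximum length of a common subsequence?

Let dp[i][j] be the LCS length of the first i bases of fragment 1 and the first j bases of fragment 2. dp[i][j] = dp[i-1][j-1]+1 when the i-th and j-th bases match, else max(dp[i-1][j], dp[i][j-1]).
    ·  A  C  T  C  T
 ·  0  0  0  0  0  0
 C  0  0  1  1  1  1
 C  0  0  1  1  2  2
 G  0  0  1  1  2  2
 T  0  0  1  2  2  3
 G  0  0  1  2  2  3
 A  0  1  1  2  2  3
dp[6][5] = 3. One LCS (by backtracking along matches): CCT.

3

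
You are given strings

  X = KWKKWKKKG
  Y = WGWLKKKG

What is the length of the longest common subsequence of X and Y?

Let dp[i][j] be the LCS length of the first i characters of X and the first j characters of Y. dp[i][j] = dp[i-1][j-1]+1 when the i-th and j-th characters match, else max(dp[i-1][j], dp[i][j-1]).
    ·  W  G  W  L  K  K  K  G
 ·  0  0  0  0  0  0  0  0  0
 K  0  0  0  0  0  1  1  1  1
 W  0  1  1  1  1  1  1  1  1
 K  0  1  1  1  1  2  2  2  2
 K  0  1  1  1  1  2  3  3  3
 W  0  1  1  2  2  2  3  3  3
 K  0  1  1  2  2  3  3  4  4
 K  0  1  1  2  2  3  4  4  4
 K  0  1  1  2  2  3  4  5  5
 G  0  1  2  2  2  3  4  5  6
dp[9][8] = 6. One LCS (by backtracking along matches): WWKKKG.

6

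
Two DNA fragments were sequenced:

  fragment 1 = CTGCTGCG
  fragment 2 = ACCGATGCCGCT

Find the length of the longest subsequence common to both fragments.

Match C at fragment 1[1]=fragment 2[3]; then T at fragment 1[2]=fragment 2[6]; then G at fragment 1[3]=fragment 2[7]; then C at fragment 1[4]=fragment 2[9]; then G at fragment 1[6]=fragment 2[10]; then C at fragment 1[7]=fragment 2[11] — 6 bases in the same relative order in both. dp[8][12] = 6 confirms this is the maximum.

6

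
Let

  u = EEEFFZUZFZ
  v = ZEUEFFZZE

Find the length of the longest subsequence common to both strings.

Taking E [1,2] → E [3,4] → F [4,5] → F [5,6] → Z [6,7] → Z [8,8] gives a common subsequence of length 6, and the DP table's final entry dp[10][9] is also 6, so no common subsequence is longer.

6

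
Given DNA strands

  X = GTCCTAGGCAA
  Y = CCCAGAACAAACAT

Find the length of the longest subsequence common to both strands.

Match C [3,2] → C [4,3] → A [6,4] → G [7,5] → C [9,8] → A [10,11] → A [11,13] — 7 bases in the same relative order in both, and the DP table's final entry dp[11][14] is also 7, so no common subsequence is longer.

7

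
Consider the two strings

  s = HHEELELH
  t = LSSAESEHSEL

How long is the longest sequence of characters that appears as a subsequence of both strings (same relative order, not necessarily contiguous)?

Let dp[i][j] be the LCS length of the first i characters of s and the first j characters of t. dp[i][j] = dp[i-1][j-1]+1 when the i-th and j-th characters match, else max(dp[i-1][j], dp[i][j-1]).
    ·  L  S  S  A  E  S  E  H  S  E  L
 ·  0  0  0  0  0  0  0  0  0  0  0  0
 H  0  0  0  0  0  0  0  0  1  1  1  1
 H  0  0  0  0  0  0  0  0  1  1  1  1
 E  0  0  0  0  0  1  1  1  1  1  2  2
 E  0  0  0  0  0  1  1  2  2  2  2  2
 L  0  1  1  1  1  1  1  2  2  2  2  3
 E  0  1  1  1  1  2  2  2  2  2  3  3
 L  0  1  1  1  1  2  2  2  2  2  3  4
 H  0  1  1  1  1  2  2  2  3  3  3  4
dp[8][11] = 4. One LCS (by backtracking along matches): EEEL.

4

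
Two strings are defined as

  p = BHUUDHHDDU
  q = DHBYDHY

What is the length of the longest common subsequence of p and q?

3

Let dp[i][j] be the LCS length of the first i characters of p and the first j characters of q. dp[i][j] = dp[i-1][j-1]+1 when the i-th and j-th characters match, else max(dp[i-1][j], dp[i][j-1]).
    ·  D  H  B  Y  D  H  Y
 ·  0  0  0  0  0  0  0  0
 B  0  0  0  1  1  1  1  1
 H  0  0  1  1  1  1  2  2
 U  0  0  1  1  1  1  2  2
 U  0  0  1  1  1  1  2  2
 D  0  1  1  1  1  2  2  2
 H  0  1  2  2  2  2  3  3
 H  0  1  2  2  2  2  3  3
 D  0  1  2  2  2  3  3  3
 D  0  1  2  2  2  3  3  3
 U  0  1  2  2  2  3  3  3
dp[10][7] = 3. One LCS (by backtracking along matches): BDH.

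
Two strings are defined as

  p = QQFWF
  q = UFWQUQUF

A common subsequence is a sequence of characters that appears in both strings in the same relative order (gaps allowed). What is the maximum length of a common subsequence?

One common subsequence of length 3: Q (p #1, q #4); then Q (p #2, q #6); then F (p #5, q #8). The LCS DP gives dp[5][8] = 3, so this is optimal.

3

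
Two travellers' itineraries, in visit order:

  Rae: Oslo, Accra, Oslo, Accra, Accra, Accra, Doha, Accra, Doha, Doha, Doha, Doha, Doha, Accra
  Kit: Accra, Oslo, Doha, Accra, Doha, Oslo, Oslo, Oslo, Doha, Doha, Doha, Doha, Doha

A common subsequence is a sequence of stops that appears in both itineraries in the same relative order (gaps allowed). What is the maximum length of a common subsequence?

One common subsequence of length 9: Accra (Rae #2, Kit #1); then Oslo (Rae #3, Kit #2); then Accra (Rae #6, Kit #4); then Doha (Rae #7, Kit #5); then Doha (Rae #9, Kit #9); then Doha (Rae #10, Kit #10); then Doha (Rae #11, Kit #11); then Doha (Rae #12, Kit #12); then Doha (Rae #13, Kit #13). Since dp[14][13] = 9, nothing longer is possible.

9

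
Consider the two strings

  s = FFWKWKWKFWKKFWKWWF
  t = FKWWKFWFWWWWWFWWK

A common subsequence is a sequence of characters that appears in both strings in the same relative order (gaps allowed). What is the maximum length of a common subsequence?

12

Taking F [2,1] → K [4,2] → W [5,3] → W [7,4] → K [8,5] → F [9,6] → W [10,7] → F [13,8] → W [14,11] → W [16,12] → W [17,13] → F [18,14] gives a common subsequence of length 12. dp[18][17] = 12 confirms this is the maximum.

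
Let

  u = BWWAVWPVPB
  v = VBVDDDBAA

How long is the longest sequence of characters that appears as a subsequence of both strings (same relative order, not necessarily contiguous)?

3

Let dp[i][j] be the LCS length of the first i characters of u and the first j characters of v. dp[i][j] = dp[i-1][j-1]+1 when the i-th and j-th characters match, else max(dp[i-1][j], dp[i][j-1]).
    ·  V  B  V  D  D  D  B  A  A
 ·  0  0  0  0  0  0  0  0  0  0
 B  0  0  1  1  1  1  1  1  1  1
 W  0  0  1  1  1  1  1  1  1  1
 W  0  0  1  1  1  1  1  1  1  1
 A  0  0  1  1  1  1  1  1  2  2
 V  0  1  1  2  2  2  2  2  2  2
 W  0  1  1  2  2  2  2  2  2  2
 P  0  1  1  2  2  2  2  2  2  2
 V  0  1  1  2  2  2  2  2  2  2
 P  0  1  1  2  2  2  2  2  2  2
 B  0  1  2  2  2  2  2  3  3  3
dp[10][9] = 3. One LCS (by backtracking along matches): BVB.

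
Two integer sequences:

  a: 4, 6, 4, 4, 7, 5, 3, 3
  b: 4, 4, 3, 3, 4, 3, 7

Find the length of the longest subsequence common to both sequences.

Pick 4 (a #1, b #1), 4 (a #3, b #2), 4 (a #4, b #5), 7 (a #5, b #7); all 4 values appear in both, in order. dp[8][7] = 4 confirms this is the maximum.

4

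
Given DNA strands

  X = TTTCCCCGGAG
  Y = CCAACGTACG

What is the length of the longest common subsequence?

6

One common subsequence of length 6: C (X #4, Y #1), C (X #5, Y #2), C (X #7, Y #5), G (X #8, Y #6), A (X #10, Y #8), G (X #11, Y #10). Since dp[11][10] = 6, nothing longer is possible.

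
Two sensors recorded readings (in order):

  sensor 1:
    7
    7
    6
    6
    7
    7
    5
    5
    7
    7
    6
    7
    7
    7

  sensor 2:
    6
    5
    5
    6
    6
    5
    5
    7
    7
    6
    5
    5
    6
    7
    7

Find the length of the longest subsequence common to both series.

9

One common subsequence of length 9: 6 at sensor 1[3]=sensor 2[4] → 6 at sensor 1[4]=sensor 2[5] → 7 at sensor 1[5]=sensor 2[8] → 7 at sensor 1[6]=sensor 2[9] → 5 at sensor 1[7]=sensor 2[11] → 5 at sensor 1[8]=sensor 2[12] → 6 at sensor 1[11]=sensor 2[13] → 7 at sensor 1[13]=sensor 2[14] → 7 at sensor 1[14]=sensor 2[15], and the DP table's final entry dp[14][15] is also 9, so no common subsequence is longer.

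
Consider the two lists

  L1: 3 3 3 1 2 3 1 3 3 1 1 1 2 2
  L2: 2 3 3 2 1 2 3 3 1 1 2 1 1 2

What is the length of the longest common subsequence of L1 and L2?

10

One common subsequence of length 10: 3 (L1 #1, L2 #2), then 3 (L1 #2, L2 #3), then 1 (L1 #4, L2 #5), then 2 (L1 #5, L2 #6), then 3 (L1 #6, L2 #8), then 1 (L1 #7, L2 #9), then 1 (L1 #10, L2 #10), then 1 (L1 #11, L2 #12), then 1 (L1 #12, L2 #13), then 2 (L1 #14, L2 #14). The LCS DP gives dp[14][14] = 10, so this is optimal.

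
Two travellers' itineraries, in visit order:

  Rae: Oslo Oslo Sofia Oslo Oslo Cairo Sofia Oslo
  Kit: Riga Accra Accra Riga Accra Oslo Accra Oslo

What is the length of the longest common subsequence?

2

One common subsequence of length 2: Oslo at Rae[1]=Kit[6], then Oslo at Rae[8]=Kit[8]. Since dp[8][8] = 2, nothing longer is possible.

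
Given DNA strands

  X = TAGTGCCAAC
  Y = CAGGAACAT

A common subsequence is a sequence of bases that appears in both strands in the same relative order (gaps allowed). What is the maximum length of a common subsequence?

6

Pick A (X #2, Y #2) → G (X #3, Y #3) → G (X #5, Y #4) → A (X #8, Y #5) → A (X #9, Y #6) → C (X #10, Y #7); all 6 bases appear in both, in order. dp[10][9] = 6 confirms this is the maximum.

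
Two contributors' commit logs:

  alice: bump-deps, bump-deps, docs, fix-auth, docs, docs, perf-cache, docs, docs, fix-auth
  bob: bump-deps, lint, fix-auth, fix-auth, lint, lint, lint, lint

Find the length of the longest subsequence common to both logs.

3

One common subsequence of length 3: bump-deps (alice #1, bob #1), fix-auth (alice #4, bob #3), fix-auth (alice #10, bob #4). dp[10][8] = 3 confirms this is the maximum.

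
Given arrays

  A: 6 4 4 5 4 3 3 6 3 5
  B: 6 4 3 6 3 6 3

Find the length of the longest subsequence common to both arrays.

6

Pick 6 [1,1], then 4 [5,2], then 3 [6,3], then 3 [7,5], then 6 [8,6], then 3 [9,7]; all 6 values appear in both, in order. Since dp[10][7] = 6, nothing longer is possible.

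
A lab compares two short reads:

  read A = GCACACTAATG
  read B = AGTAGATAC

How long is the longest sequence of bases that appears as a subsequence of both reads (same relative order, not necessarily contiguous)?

5

Let dp[i][j] be the LCS length of the first i bases of read A and the first j bases of read B. dp[i][j] = dp[i-1][j-1]+1 when the i-th and j-th bases match, else max(dp[i-1][j], dp[i][j-1]).
    ·  A  G  T  A  G  A  T  A  C
 ·  0  0  0  0  0  0  0  0  0  0
 G  0  0  1  1  1  1  1  1  1  1
 C  0  0  1  1  1  1  1  1  1  2
 A  0  1  1  1  2  2  2  2  2  2
 C  0  1  1  1  2  2  2  2  2  3
 A  0  1  1  1  2  2  3  3  3  3
 C  0  1  1  1  2  2  3  3  3  4
 T  0  1  1  2  2  2  3  4  4  4
 A  0  1  1  2  3  3  3  4  5  5
 A  0  1  1  2  3  3  4  4  5  5
 T  0  1  1  2  3  3  4  5  5  5
 G  0  1  2  2  3  4  4  5  5  5
dp[11][9] = 5. One LCS (by backtracking along matches): GAATA.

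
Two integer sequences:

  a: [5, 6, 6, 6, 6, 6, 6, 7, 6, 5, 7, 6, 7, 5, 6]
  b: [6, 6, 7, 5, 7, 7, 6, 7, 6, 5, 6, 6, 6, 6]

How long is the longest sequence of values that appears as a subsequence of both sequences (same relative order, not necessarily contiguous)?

One common subsequence of length 9: 6 (a #6, b #1), then 6 (a #7, b #2), then 7 (a #8, b #3), then 5 (a #10, b #4), then 7 (a #11, b #6), then 6 (a #12, b #7), then 7 (a #13, b #8), then 5 (a #14, b #10), then 6 (a #15, b #14), and the DP table's final entry dp[15][14] is also 9, so no common subsequence is longer.

9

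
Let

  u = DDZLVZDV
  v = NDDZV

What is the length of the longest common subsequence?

4

Let dp[i][j] be the LCS length of the first i characters of u and the first j characters of v. dp[i][j] = dp[i-1][j-1]+1 when the i-th and j-th characters match, else max(dp[i-1][j], dp[i][j-1]).
    ·  N  D  D  Z  V
 ·  0  0  0  0  0  0
 D  0  0  1  1  1  1
 D  0  0  1  2  2  2
 Z  0  0  1  2  3  3
 L  0  0  1  2  3  3
 V  0  0  1  2  3  4
 Z  0  0  1  2  3  4
 D  0  0  1  2  3  4
 V  0  0  1  2  3  4
dp[8][5] = 4. One LCS (by backtracking along matches): DDZV.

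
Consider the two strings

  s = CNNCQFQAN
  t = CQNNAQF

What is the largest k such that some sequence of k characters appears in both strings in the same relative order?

5

Pick C [1,1] → N [2,3] → N [3,4] → Q [5,6] → F [6,7]; all 5 characters appear in both, in order. Since dp[9][7] = 5, nothing longer is possible.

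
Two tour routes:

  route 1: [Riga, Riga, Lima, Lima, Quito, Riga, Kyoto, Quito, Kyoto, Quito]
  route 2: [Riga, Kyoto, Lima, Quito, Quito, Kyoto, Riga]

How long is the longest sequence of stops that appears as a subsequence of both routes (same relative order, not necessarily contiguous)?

Pick Riga [1,1], then Lima [4,3], then Quito [5,4], then Quito [8,5], then Kyoto [9,6]; all 5 stops appear in both, in order. dp[10][7] = 5 confirms this is the maximum.

5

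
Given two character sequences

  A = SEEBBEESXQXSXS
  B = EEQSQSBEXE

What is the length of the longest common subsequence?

6

Let dp[i][j] be the LCS length of the first i characters of A and the first j characters of B. dp[i][j] = dp[i-1][j-1]+1 when the i-th and j-th characters match, else max(dp[i-1][j], dp[i][j-1]).
    ·  E  E  Q  S  Q  S  B  E  X  E
 ·  0  0  0  0  0  0  0  0  0  0  0
 S  0  0  0  0  1  1  1  1  1  1  1
 E  0  1  1  1  1  1  1  1  2  2  2
 E  0  1  2  2  2  2  2  2  2  2  3
 B  0  1  2  2  2  2  2  3  3  3  3
 B  0  1  2  2  2  2  2  3  3  3  3
 E  0  1  2  2  2  2  2  3  4  4  4
 E  0  1  2  2  2  2  2  3  4  4  5
 S  0  1  2  2  3  3  3  3  4  4  5
 X  0  1  2  2  3  3  3  3  4  5  5
 Q  0  1  2  3  3  4  4  4  4  5  5
 X  0  1  2  3  3  4  4  4  4  5  5
 S  0  1  2  3  4  4  5  5  5  5  5
 X  0  1  2  3  4  4  5  5  5  6  6
 S  0  1  2  3  4  4  5  5  5  6  6
dp[14][10] = 6. One LCS (by backtracking along matches): EESQSX.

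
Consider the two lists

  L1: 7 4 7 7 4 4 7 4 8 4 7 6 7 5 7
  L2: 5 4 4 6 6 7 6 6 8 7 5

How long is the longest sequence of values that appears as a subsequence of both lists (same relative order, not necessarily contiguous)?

One common subsequence of length 6: 4 [2,2]; then 4 [5,3]; then 7 [7,6]; then 8 [9,9]; then 7 [13,10]; then 5 [14,11], and the DP table's final entry dp[15][11] is also 6, so no common subsequence is longer.

6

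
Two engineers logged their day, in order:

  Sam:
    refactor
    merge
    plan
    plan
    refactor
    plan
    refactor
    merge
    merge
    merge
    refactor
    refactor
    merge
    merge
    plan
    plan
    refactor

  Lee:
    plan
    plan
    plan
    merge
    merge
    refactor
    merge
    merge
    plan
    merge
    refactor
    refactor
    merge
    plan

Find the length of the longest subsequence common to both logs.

One common subsequence of length 11: plan (Sam #3, Lee #1) → plan (Sam #4, Lee #2) → plan (Sam #6, Lee #3) → refactor (Sam #7, Lee #6) → merge (Sam #8, Lee #7) → merge (Sam #9, Lee #8) → merge (Sam #10, Lee #10) → refactor (Sam #11, Lee #11) → refactor (Sam #12, Lee #12) → merge (Sam #14, Lee #13) → plan (Sam #16, Lee #14), and the DP table's final entry dp[17][14] is also 11, so no common subsequence is longer.

11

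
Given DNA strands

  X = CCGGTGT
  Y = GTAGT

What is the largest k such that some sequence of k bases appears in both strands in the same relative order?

Taking G [4,1] → T [5,2] → G [6,4] → T [7,5] gives a common subsequence of length 4. Since dp[7][5] = 4, nothing longer is possible.

4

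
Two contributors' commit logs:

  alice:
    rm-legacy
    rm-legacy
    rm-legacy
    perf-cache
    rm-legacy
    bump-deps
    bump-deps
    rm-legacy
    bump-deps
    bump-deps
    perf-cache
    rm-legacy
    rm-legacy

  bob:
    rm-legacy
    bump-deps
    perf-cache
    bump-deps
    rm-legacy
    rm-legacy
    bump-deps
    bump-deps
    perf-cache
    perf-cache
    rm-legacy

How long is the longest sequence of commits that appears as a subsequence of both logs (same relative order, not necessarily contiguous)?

8

Match rm-legacy [1,1] → perf-cache [4,3] → rm-legacy [5,5] → rm-legacy [8,6] → bump-deps [9,7] → bump-deps [10,8] → perf-cache [11,10] → rm-legacy [13,11] — 8 commits in the same relative order in both. Since dp[13][11] = 8, nothing longer is possible.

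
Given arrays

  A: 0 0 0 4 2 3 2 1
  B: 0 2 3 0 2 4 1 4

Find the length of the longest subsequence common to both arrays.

Let dp[i][j] be the LCS length of the first i values of A and the first j values of B. dp[i][j] = dp[i-1][j-1]+1 when the i-th and j-th values match, else max(dp[i-1][j], dp[i][j-1]).
    ·  0  2  3  0  2  4  1  4
 ·  0  0  0  0  0  0  0  0  0
 0  0  1  1  1  1  1  1  1  1
 0  0  1  1  1  2  2  2  2  2
 0  0  1  1  1  2  2  2  2  2
 4  0  1  1  1  2  2  3  3  3
 2  0  1  2  2  2  3  3  3  3
 3  0  1  2  3  3  3  3  3  3
 2  0  1  2  3  3  4  4  4  4
 1  0  1  2  3  3  4  4  5  5
dp[8][8] = 5. One LCS (by backtracking along matches): 0, 2, 3, 2, 1.

5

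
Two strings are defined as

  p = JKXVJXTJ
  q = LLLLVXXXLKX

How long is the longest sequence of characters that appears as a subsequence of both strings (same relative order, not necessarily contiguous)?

2

One common subsequence of length 2: K [2,10], then X [6,11]. dp[8][11] = 2 confirms this is the maximum.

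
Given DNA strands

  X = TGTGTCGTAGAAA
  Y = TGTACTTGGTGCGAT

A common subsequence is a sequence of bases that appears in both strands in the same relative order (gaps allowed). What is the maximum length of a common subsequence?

Match T (X #1, Y #1); then G (X #2, Y #2); then T (X #3, Y #7); then G (X #4, Y #9); then T (X #5, Y #10); then C (X #6, Y #12); then G (X #7, Y #13); then T (X #8, Y #15) — 8 bases in the same relative order in both, and the DP table's final entry dp[13][15] is also 8, so no common subsequence is longer.

8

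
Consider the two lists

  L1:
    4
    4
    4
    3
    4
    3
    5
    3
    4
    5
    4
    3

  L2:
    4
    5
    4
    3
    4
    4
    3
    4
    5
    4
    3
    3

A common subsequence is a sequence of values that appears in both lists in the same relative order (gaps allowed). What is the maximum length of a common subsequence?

Let dp[i][j] be the LCS length of the first i values of L1 and the first j values of L2. dp[i][j] = dp[i-1][j-1]+1 when the i-th and j-th values match, else max(dp[i-1][j], dp[i][j-1]).
    ·  4  5  4  3  4  4  3  4  5  4  3  3
 ·  0  0  0  0  0  0  0  0  0  0  0  0  0
 4  0  1  1  1  1  1  1  1  1  1  1  1  1
 4  0  1  1  2  2  2  2  2  2  2  2  2  2
 4  0  1  1  2  2  3  3  3  3  3  3  3  3
 3  0  1  1  2  3  3  3  4  4  4  4  4  4
 4  0  1  1  2  3  4  4  4  5  5  5  5  5
 3  0  1  1  2  3  4  4  5  5  5  5  6  6
 5  0  1  2  2  3  4  4  5  5  6  6  6  6
 3  0  1  2  2  3  4  4  5  5  6  6  7  7
 4  0  1  2  3  3  4  5  5  6  6  7  7  7
 5  0  1  2  3  3  4  5  5  6  7  7  7  7
 4  0  1  2  3  3  4  5  5  6  7  8  8  8
 3  0  1  2  3  4  4  5  6  6  7  8  9  9
dp[12][12] = 9. One LCS (by backtracking along matches): 4, 4, 4, 4, 3, 4, 5, 4, 3.

9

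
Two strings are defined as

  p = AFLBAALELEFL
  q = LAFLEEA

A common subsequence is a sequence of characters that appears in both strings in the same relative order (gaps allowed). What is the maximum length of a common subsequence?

5

Taking A at p[1]=q[2], F at p[2]=q[3], L at p[7]=q[4], E at p[8]=q[5], E at p[10]=q[6] gives a common subsequence of length 5. dp[12][7] = 5 confirms this is the maximum.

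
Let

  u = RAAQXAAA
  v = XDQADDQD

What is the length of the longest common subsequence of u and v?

2

Pick A (u #2, v #4), Q (u #4, v #7); all 2 characters appear in both, in order. Since dp[8][8] = 2, nothing longer is possible.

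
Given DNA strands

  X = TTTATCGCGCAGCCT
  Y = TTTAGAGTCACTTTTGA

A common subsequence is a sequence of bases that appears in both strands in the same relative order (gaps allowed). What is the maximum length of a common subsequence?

10

Pick T at X[1]=Y[1], T at X[2]=Y[2], T at X[3]=Y[3], A at X[4]=Y[4], G at X[7]=Y[5], G at X[9]=Y[7], C at X[10]=Y[9], A at X[11]=Y[10], C at X[13]=Y[11], T at X[15]=Y[15]; all 10 bases appear in both, in order, and the DP table's final entry dp[15][17] is also 10, so no common subsequence is longer.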